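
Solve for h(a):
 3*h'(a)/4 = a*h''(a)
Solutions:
 h(a) = C1 + C2*a^(7/4)


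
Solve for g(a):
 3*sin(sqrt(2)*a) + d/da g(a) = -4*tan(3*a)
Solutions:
 g(a) = C1 + 4*log(cos(3*a))/3 + 3*sqrt(2)*cos(sqrt(2)*a)/2


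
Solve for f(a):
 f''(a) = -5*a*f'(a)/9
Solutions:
 f(a) = C1 + C2*erf(sqrt(10)*a/6)


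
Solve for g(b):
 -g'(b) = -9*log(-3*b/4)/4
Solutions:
 g(b) = C1 + 9*b*log(-b)/4 + 9*b*(-2*log(2) - 1 + log(3))/4


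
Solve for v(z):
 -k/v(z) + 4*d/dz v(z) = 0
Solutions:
 v(z) = -sqrt(C1 + 2*k*z)/2
 v(z) = sqrt(C1 + 2*k*z)/2


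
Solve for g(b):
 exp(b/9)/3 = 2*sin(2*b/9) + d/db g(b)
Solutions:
 g(b) = C1 + 3*exp(b/9) + 9*cos(2*b/9)


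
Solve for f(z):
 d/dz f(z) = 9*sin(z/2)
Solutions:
 f(z) = C1 - 18*cos(z/2)


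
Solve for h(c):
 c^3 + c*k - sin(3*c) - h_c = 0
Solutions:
 h(c) = C1 + c^4/4 + c^2*k/2 + cos(3*c)/3


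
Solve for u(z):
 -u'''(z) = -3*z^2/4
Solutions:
 u(z) = C1 + C2*z + C3*z^2 + z^5/80


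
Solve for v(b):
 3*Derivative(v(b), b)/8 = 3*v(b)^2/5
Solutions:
 v(b) = -5/(C1 + 8*b)


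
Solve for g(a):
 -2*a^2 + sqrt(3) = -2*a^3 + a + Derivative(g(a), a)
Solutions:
 g(a) = C1 + a^4/2 - 2*a^3/3 - a^2/2 + sqrt(3)*a


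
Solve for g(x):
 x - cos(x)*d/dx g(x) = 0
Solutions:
 g(x) = C1 + Integral(x/cos(x), x)


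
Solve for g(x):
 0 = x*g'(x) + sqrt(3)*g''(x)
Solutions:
 g(x) = C1 + C2*erf(sqrt(2)*3^(3/4)*x/6)


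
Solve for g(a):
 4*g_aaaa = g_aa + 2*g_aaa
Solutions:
 g(a) = C1 + C2*a + C3*exp(a*(1 - sqrt(5))/4) + C4*exp(a*(1 + sqrt(5))/4)


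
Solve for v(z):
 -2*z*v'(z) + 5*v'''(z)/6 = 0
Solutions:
 v(z) = C1 + Integral(C2*airyai(12^(1/3)*5^(2/3)*z/5) + C3*airybi(12^(1/3)*5^(2/3)*z/5), z)


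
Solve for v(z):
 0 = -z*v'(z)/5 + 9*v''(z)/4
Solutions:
 v(z) = C1 + C2*erfi(sqrt(10)*z/15)


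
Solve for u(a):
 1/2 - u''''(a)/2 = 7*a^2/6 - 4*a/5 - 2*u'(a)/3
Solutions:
 u(a) = C1 + C4*exp(6^(2/3)*a/3) + 7*a^3/12 - 3*a^2/5 - 3*a/4 + (C2*sin(2^(2/3)*3^(1/6)*a/2) + C3*cos(2^(2/3)*3^(1/6)*a/2))*exp(-6^(2/3)*a/6)


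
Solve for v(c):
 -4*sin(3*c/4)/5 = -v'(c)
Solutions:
 v(c) = C1 - 16*cos(3*c/4)/15


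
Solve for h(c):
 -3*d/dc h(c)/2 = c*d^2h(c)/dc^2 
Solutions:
 h(c) = C1 + C2/sqrt(c)


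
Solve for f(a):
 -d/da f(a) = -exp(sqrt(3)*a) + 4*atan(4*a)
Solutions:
 f(a) = C1 - 4*a*atan(4*a) + sqrt(3)*exp(sqrt(3)*a)/3 + log(16*a^2 + 1)/2


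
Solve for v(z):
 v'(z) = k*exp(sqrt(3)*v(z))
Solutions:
 v(z) = sqrt(3)*(2*log(-1/(C1 + k*z)) - log(3))/6


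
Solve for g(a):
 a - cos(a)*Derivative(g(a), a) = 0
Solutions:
 g(a) = C1 + Integral(a/cos(a), a)


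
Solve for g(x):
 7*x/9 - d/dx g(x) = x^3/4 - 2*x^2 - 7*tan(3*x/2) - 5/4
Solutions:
 g(x) = C1 - x^4/16 + 2*x^3/3 + 7*x^2/18 + 5*x/4 - 14*log(cos(3*x/2))/3


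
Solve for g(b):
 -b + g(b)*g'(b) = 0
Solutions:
 g(b) = -sqrt(C1 + b^2)
 g(b) = sqrt(C1 + b^2)


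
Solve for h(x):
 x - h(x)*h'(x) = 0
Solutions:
 h(x) = -sqrt(C1 + x^2)
 h(x) = sqrt(C1 + x^2)


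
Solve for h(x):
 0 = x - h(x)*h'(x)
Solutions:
 h(x) = -sqrt(C1 + x^2)
 h(x) = sqrt(C1 + x^2)


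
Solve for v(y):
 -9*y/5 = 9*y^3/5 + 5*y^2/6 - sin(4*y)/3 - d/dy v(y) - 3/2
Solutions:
 v(y) = C1 + 9*y^4/20 + 5*y^3/18 + 9*y^2/10 - 3*y/2 + cos(4*y)/12


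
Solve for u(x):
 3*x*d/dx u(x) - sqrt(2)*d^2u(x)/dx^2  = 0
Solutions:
 u(x) = C1 + C2*erfi(2^(1/4)*sqrt(3)*x/2)


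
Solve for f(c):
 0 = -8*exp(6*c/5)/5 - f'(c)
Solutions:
 f(c) = C1 - 4*exp(6*c/5)/3


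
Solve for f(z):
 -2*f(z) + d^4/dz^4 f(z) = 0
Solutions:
 f(z) = C1*exp(-2^(1/4)*z) + C2*exp(2^(1/4)*z) + C3*sin(2^(1/4)*z) + C4*cos(2^(1/4)*z)


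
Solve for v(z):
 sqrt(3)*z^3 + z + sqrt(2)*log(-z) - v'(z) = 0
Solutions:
 v(z) = C1 + sqrt(3)*z^4/4 + z^2/2 + sqrt(2)*z*log(-z) - sqrt(2)*z


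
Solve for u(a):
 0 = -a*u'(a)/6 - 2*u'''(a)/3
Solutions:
 u(a) = C1 + Integral(C2*airyai(-2^(1/3)*a/2) + C3*airybi(-2^(1/3)*a/2), a)


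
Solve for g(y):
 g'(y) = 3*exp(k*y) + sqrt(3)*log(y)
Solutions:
 g(y) = C1 + sqrt(3)*y*log(y) - sqrt(3)*y + Piecewise((3*exp(k*y)/k, Ne(k, 0)), (3*y, True))


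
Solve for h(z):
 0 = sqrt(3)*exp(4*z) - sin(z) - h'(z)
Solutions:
 h(z) = C1 + sqrt(3)*exp(4*z)/4 + cos(z)


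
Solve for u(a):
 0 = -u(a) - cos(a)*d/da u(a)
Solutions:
 u(a) = C1*sqrt(sin(a) - 1)/sqrt(sin(a) + 1)


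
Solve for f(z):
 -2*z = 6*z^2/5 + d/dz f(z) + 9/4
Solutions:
 f(z) = C1 - 2*z^3/5 - z^2 - 9*z/4


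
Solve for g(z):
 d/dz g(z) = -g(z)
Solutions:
 g(z) = C1*exp(-z)


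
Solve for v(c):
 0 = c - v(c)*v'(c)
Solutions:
 v(c) = -sqrt(C1 + c^2)
 v(c) = sqrt(C1 + c^2)


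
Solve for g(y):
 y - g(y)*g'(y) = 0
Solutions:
 g(y) = -sqrt(C1 + y^2)
 g(y) = sqrt(C1 + y^2)


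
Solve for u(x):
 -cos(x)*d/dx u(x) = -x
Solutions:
 u(x) = C1 + Integral(x/cos(x), x)


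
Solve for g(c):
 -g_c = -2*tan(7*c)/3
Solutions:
 g(c) = C1 - 2*log(cos(7*c))/21


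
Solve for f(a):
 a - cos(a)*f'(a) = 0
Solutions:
 f(a) = C1 + Integral(a/cos(a), a)


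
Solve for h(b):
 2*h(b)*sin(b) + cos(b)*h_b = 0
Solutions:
 h(b) = C1*cos(b)^2


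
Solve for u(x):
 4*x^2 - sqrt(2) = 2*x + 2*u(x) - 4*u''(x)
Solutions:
 u(x) = C1*exp(-sqrt(2)*x/2) + C2*exp(sqrt(2)*x/2) + 2*x^2 - x - sqrt(2)/2 + 8


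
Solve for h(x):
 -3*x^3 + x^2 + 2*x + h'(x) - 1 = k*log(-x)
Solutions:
 h(x) = C1 + k*x*log(-x) + 3*x^4/4 - x^3/3 - x^2 + x*(1 - k)


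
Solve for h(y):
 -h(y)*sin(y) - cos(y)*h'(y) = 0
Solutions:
 h(y) = C1*cos(y)


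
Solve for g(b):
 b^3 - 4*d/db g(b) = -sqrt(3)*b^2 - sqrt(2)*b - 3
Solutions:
 g(b) = C1 + b^4/16 + sqrt(3)*b^3/12 + sqrt(2)*b^2/8 + 3*b/4


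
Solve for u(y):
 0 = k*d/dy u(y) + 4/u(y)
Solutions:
 u(y) = -sqrt(C1 - 8*y/k)
 u(y) = sqrt(C1 - 8*y/k)


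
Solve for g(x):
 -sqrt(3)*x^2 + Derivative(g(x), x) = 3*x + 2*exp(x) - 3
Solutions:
 g(x) = C1 + sqrt(3)*x^3/3 + 3*x^2/2 - 3*x + 2*exp(x)


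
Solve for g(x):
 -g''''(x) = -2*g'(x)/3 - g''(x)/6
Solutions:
 g(x) = C1 + C2*exp(-2^(1/3)*x*(2^(1/3)/(sqrt(1294) + 36)^(1/3) + (sqrt(1294) + 36)^(1/3))/12)*sin(2^(1/3)*sqrt(3)*x*(-(sqrt(1294) + 36)^(1/3) + 2^(1/3)/(sqrt(1294) + 36)^(1/3))/12) + C3*exp(-2^(1/3)*x*(2^(1/3)/(sqrt(1294) + 36)^(1/3) + (sqrt(1294) + 36)^(1/3))/12)*cos(2^(1/3)*sqrt(3)*x*(-(sqrt(1294) + 36)^(1/3) + 2^(1/3)/(sqrt(1294) + 36)^(1/3))/12) + C4*exp(2^(1/3)*x*(2^(1/3)/(sqrt(1294) + 36)^(1/3) + (sqrt(1294) + 36)^(1/3))/6)


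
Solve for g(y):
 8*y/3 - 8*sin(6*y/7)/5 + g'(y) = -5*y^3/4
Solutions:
 g(y) = C1 - 5*y^4/16 - 4*y^2/3 - 28*cos(6*y/7)/15


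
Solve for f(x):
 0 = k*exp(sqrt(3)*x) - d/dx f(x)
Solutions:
 f(x) = C1 + sqrt(3)*k*exp(sqrt(3)*x)/3


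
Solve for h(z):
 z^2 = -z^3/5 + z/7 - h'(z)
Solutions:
 h(z) = C1 - z^4/20 - z^3/3 + z^2/14


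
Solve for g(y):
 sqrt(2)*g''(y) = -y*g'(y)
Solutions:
 g(y) = C1 + C2*erf(2^(1/4)*y/2)


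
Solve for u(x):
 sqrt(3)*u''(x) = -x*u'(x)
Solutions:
 u(x) = C1 + C2*erf(sqrt(2)*3^(3/4)*x/6)


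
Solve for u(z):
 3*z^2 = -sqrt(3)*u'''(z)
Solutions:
 u(z) = C1 + C2*z + C3*z^2 - sqrt(3)*z^5/60


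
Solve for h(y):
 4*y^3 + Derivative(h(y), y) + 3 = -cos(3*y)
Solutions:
 h(y) = C1 - y^4 - 3*y - sin(3*y)/3


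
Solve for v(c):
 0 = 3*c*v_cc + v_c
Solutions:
 v(c) = C1 + C2*c^(2/3)


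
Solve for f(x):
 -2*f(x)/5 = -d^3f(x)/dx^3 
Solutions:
 f(x) = C3*exp(2^(1/3)*5^(2/3)*x/5) + (C1*sin(2^(1/3)*sqrt(3)*5^(2/3)*x/10) + C2*cos(2^(1/3)*sqrt(3)*5^(2/3)*x/10))*exp(-2^(1/3)*5^(2/3)*x/10)


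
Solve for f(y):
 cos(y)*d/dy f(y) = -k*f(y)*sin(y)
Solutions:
 f(y) = C1*exp(k*log(cos(y)))


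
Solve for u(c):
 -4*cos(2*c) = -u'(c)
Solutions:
 u(c) = C1 + 2*sin(2*c)


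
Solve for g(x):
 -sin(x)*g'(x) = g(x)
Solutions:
 g(x) = C1*sqrt(cos(x) + 1)/sqrt(cos(x) - 1)


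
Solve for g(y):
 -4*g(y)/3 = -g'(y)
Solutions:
 g(y) = C1*exp(4*y/3)


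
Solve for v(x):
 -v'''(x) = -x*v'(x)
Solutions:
 v(x) = C1 + Integral(C2*airyai(x) + C3*airybi(x), x)


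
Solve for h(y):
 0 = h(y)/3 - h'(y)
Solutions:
 h(y) = C1*exp(y/3)


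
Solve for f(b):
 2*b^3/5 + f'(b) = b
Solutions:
 f(b) = C1 - b^4/10 + b^2/2


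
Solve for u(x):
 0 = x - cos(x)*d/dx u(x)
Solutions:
 u(x) = C1 + Integral(x/cos(x), x)


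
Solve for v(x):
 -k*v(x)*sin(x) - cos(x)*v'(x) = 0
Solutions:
 v(x) = C1*exp(k*log(cos(x)))


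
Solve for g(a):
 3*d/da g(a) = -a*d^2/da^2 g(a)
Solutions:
 g(a) = C1 + C2/a^2


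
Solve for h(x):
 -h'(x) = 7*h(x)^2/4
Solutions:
 h(x) = 4/(C1 + 7*x)


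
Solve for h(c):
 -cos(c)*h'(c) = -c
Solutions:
 h(c) = C1 + Integral(c/cos(c), c)


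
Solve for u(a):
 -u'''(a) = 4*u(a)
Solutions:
 u(a) = C3*exp(-2^(2/3)*a) + (C1*sin(2^(2/3)*sqrt(3)*a/2) + C2*cos(2^(2/3)*sqrt(3)*a/2))*exp(2^(2/3)*a/2)


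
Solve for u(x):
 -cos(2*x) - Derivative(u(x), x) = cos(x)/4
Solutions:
 u(x) = C1 - sin(x)/4 - sin(2*x)/2


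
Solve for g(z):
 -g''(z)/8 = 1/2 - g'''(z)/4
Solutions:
 g(z) = C1 + C2*z + C3*exp(z/2) - 2*z^2


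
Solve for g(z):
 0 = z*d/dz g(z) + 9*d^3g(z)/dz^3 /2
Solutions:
 g(z) = C1 + Integral(C2*airyai(-6^(1/3)*z/3) + C3*airybi(-6^(1/3)*z/3), z)


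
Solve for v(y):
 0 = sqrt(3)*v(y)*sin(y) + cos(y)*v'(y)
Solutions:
 v(y) = C1*cos(y)^(sqrt(3))


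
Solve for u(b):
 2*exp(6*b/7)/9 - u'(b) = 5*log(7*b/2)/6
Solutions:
 u(b) = C1 - 5*b*log(b)/6 + 5*b*(-log(7) + log(2) + 1)/6 + 7*exp(6*b/7)/27


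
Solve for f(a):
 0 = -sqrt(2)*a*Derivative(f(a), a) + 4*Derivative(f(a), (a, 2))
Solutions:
 f(a) = C1 + C2*erfi(2^(3/4)*a/4)


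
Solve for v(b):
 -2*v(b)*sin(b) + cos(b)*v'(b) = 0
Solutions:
 v(b) = C1/cos(b)^2


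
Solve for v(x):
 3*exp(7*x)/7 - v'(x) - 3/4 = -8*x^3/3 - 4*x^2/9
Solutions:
 v(x) = C1 + 2*x^4/3 + 4*x^3/27 - 3*x/4 + 3*exp(7*x)/49


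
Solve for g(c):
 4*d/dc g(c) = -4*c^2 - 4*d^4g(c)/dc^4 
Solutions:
 g(c) = C1 + C4*exp(-c) - c^3/3 + (C2*sin(sqrt(3)*c/2) + C3*cos(sqrt(3)*c/2))*exp(c/2)


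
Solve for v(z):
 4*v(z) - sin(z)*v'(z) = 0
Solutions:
 v(z) = C1*(cos(z)^2 - 2*cos(z) + 1)/(cos(z)^2 + 2*cos(z) + 1)


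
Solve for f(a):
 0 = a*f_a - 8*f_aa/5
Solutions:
 f(a) = C1 + C2*erfi(sqrt(5)*a/4)


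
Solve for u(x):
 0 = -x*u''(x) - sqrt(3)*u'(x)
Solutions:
 u(x) = C1 + C2*x^(1 - sqrt(3))


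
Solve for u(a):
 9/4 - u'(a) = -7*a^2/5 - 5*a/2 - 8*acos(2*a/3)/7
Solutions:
 u(a) = C1 + 7*a^3/15 + 5*a^2/4 + 8*a*acos(2*a/3)/7 + 9*a/4 - 4*sqrt(9 - 4*a^2)/7


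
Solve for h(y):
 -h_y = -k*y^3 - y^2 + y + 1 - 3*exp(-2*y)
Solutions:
 h(y) = C1 + k*y^4/4 + y^3/3 - y^2/2 - y - 3*exp(-2*y)/2


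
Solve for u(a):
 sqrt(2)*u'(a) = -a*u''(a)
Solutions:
 u(a) = C1 + C2*a^(1 - sqrt(2))


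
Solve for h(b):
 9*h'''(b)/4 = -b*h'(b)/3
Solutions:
 h(b) = C1 + Integral(C2*airyai(-2^(2/3)*b/3) + C3*airybi(-2^(2/3)*b/3), b)


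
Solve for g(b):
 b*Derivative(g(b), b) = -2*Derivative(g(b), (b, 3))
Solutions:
 g(b) = C1 + Integral(C2*airyai(-2^(2/3)*b/2) + C3*airybi(-2^(2/3)*b/2), b)


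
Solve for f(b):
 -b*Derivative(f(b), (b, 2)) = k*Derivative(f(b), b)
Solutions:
 f(b) = C1 + b^(1 - re(k))*(C2*sin(log(b)*Abs(im(k))) + C3*cos(log(b)*im(k)))


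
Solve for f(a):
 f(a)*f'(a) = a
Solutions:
 f(a) = -sqrt(C1 + a^2)
 f(a) = sqrt(C1 + a^2)


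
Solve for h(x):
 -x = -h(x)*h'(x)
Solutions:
 h(x) = -sqrt(C1 + x^2)
 h(x) = sqrt(C1 + x^2)


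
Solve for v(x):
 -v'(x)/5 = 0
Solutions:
 v(x) = C1


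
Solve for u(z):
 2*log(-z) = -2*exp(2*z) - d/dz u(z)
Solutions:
 u(z) = C1 - 2*z*log(-z) + 2*z - exp(2*z)


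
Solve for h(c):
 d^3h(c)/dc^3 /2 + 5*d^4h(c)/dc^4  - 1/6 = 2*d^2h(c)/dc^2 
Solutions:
 h(c) = C1 + C2*c + C3*exp(c*(-1 + sqrt(161))/20) + C4*exp(-c*(1 + sqrt(161))/20) - c^2/24


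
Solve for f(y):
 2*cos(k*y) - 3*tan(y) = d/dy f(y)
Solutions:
 f(y) = C1 + 2*Piecewise((sin(k*y)/k, Ne(k, 0)), (y, True)) + 3*log(cos(y))


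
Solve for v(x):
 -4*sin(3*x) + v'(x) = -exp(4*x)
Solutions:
 v(x) = C1 - exp(4*x)/4 - 4*cos(3*x)/3


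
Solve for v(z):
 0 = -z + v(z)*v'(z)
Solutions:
 v(z) = -sqrt(C1 + z^2)
 v(z) = sqrt(C1 + z^2)


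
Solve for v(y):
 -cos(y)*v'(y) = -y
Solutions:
 v(y) = C1 + Integral(y/cos(y), y)


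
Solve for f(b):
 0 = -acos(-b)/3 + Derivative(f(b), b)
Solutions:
 f(b) = C1 + b*acos(-b)/3 + sqrt(1 - b^2)/3


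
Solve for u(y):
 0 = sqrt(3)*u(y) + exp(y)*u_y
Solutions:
 u(y) = C1*exp(sqrt(3)*exp(-y))


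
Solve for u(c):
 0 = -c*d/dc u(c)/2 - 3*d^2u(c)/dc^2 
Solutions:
 u(c) = C1 + C2*erf(sqrt(3)*c/6)


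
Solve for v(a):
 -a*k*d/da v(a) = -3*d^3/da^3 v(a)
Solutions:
 v(a) = C1 + Integral(C2*airyai(3^(2/3)*a*k^(1/3)/3) + C3*airybi(3^(2/3)*a*k^(1/3)/3), a)


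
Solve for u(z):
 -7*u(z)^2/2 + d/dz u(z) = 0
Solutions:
 u(z) = -2/(C1 + 7*z)


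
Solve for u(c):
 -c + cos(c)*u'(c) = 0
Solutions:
 u(c) = C1 + Integral(c/cos(c), c)


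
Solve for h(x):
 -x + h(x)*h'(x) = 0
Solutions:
 h(x) = -sqrt(C1 + x^2)
 h(x) = sqrt(C1 + x^2)


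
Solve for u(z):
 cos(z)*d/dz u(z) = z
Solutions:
 u(z) = C1 + Integral(z/cos(z), z)


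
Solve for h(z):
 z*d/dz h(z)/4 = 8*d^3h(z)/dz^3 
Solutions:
 h(z) = C1 + Integral(C2*airyai(2^(1/3)*z/4) + C3*airybi(2^(1/3)*z/4), z)


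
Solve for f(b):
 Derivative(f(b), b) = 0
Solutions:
 f(b) = C1


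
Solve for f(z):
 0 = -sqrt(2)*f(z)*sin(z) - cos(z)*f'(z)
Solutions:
 f(z) = C1*cos(z)^(sqrt(2))


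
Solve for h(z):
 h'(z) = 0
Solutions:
 h(z) = C1


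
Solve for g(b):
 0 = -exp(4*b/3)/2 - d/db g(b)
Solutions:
 g(b) = C1 - 3*exp(4*b/3)/8


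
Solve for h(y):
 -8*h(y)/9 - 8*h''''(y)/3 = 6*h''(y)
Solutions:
 h(y) = C1*sin(sqrt(6)*y*sqrt(27 - sqrt(537))/12) + C2*sin(sqrt(6)*y*sqrt(sqrt(537) + 27)/12) + C3*cos(sqrt(6)*y*sqrt(27 - sqrt(537))/12) + C4*cos(sqrt(6)*y*sqrt(sqrt(537) + 27)/12)


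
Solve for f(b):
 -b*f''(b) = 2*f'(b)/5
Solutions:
 f(b) = C1 + C2*b^(3/5)


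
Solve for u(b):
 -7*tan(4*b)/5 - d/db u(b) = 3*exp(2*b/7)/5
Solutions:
 u(b) = C1 - 21*exp(2*b/7)/10 + 7*log(cos(4*b))/20


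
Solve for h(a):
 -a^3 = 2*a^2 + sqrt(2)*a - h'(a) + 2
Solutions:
 h(a) = C1 + a^4/4 + 2*a^3/3 + sqrt(2)*a^2/2 + 2*a


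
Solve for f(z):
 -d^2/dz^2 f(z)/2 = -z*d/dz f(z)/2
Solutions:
 f(z) = C1 + C2*erfi(sqrt(2)*z/2)


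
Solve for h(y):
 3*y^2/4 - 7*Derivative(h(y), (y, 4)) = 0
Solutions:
 h(y) = C1 + C2*y + C3*y^2 + C4*y^3 + y^6/3360


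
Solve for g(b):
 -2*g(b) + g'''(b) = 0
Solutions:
 g(b) = C3*exp(2^(1/3)*b) + (C1*sin(2^(1/3)*sqrt(3)*b/2) + C2*cos(2^(1/3)*sqrt(3)*b/2))*exp(-2^(1/3)*b/2)


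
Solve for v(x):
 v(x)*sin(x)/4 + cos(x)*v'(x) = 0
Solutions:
 v(x) = C1*cos(x)^(1/4)


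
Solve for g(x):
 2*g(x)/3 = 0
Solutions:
 g(x) = 0


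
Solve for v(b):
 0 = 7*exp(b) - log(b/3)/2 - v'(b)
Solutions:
 v(b) = C1 - b*log(b)/2 + b*(1 + log(3))/2 + 7*exp(b)


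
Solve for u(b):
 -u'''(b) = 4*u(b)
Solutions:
 u(b) = C3*exp(-2^(2/3)*b) + (C1*sin(2^(2/3)*sqrt(3)*b/2) + C2*cos(2^(2/3)*sqrt(3)*b/2))*exp(2^(2/3)*b/2)


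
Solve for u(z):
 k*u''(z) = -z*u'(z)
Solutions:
 u(z) = C1 + C2*sqrt(k)*erf(sqrt(2)*z*sqrt(1/k)/2)


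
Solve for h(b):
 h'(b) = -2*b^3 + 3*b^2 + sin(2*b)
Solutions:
 h(b) = C1 - b^4/2 + b^3 - cos(2*b)/2


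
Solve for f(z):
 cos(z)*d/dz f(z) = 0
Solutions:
 f(z) = C1


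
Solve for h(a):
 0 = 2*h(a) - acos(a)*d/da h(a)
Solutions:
 h(a) = C1*exp(2*Integral(1/acos(a), a))


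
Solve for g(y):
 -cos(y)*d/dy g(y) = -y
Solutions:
 g(y) = C1 + Integral(y/cos(y), y)


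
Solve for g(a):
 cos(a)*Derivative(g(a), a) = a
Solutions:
 g(a) = C1 + Integral(a/cos(a), a)


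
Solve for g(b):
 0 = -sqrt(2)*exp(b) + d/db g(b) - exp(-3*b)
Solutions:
 g(b) = C1 + sqrt(2)*exp(b) - exp(-3*b)/3


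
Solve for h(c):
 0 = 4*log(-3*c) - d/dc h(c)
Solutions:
 h(c) = C1 + 4*c*log(-c) + 4*c*(-1 + log(3))


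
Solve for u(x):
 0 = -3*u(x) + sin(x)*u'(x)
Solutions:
 u(x) = C1*(cos(x) - 1)^(3/2)/(cos(x) + 1)^(3/2)


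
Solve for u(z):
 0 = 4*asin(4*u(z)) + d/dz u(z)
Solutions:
 Integral(1/asin(4*_y), (_y, u(z))) = C1 - 4*z


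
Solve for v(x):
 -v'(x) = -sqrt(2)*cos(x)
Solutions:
 v(x) = C1 + sqrt(2)*sin(x)


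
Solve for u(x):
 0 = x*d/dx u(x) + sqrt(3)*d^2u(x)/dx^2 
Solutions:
 u(x) = C1 + C2*erf(sqrt(2)*3^(3/4)*x/6)


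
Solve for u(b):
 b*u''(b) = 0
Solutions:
 u(b) = C1 + C2*b


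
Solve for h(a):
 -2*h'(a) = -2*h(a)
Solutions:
 h(a) = C1*exp(a)


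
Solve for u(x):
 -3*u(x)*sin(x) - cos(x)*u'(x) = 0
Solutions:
 u(x) = C1*cos(x)^3


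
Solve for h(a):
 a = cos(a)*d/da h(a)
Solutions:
 h(a) = C1 + Integral(a/cos(a), a)


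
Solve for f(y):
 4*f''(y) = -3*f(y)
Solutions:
 f(y) = C1*sin(sqrt(3)*y/2) + C2*cos(sqrt(3)*y/2)


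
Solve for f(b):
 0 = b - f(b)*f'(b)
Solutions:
 f(b) = -sqrt(C1 + b^2)
 f(b) = sqrt(C1 + b^2)


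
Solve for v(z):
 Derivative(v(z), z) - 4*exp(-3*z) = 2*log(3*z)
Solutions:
 v(z) = C1 + 2*z*log(z) + 2*z*(-1 + log(3)) - 4*exp(-3*z)/3


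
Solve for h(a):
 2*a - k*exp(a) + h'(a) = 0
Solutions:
 h(a) = C1 - a^2 + k*exp(a)


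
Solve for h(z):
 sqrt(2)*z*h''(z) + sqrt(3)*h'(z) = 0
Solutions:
 h(z) = C1 + C2*z^(1 - sqrt(6)/2)


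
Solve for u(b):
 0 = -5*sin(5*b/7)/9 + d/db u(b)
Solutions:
 u(b) = C1 - 7*cos(5*b/7)/9


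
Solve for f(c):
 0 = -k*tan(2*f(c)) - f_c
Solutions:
 f(c) = -asin(C1*exp(-2*c*k))/2 + pi/2
 f(c) = asin(C1*exp(-2*c*k))/2


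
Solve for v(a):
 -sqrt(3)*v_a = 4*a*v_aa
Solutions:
 v(a) = C1 + C2*a^(1 - sqrt(3)/4)


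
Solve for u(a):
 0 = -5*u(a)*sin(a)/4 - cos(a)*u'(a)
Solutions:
 u(a) = C1*cos(a)^(5/4)


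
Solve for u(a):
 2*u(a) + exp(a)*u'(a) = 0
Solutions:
 u(a) = C1*exp(2*exp(-a))


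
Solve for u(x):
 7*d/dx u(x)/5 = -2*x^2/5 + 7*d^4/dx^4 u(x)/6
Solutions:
 u(x) = C1 + C4*exp(5^(2/3)*6^(1/3)*x/5) - 2*x^3/21 + (C2*sin(2^(1/3)*3^(5/6)*5^(2/3)*x/10) + C3*cos(2^(1/3)*3^(5/6)*5^(2/3)*x/10))*exp(-5^(2/3)*6^(1/3)*x/10)


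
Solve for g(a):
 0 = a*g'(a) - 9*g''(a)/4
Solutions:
 g(a) = C1 + C2*erfi(sqrt(2)*a/3)


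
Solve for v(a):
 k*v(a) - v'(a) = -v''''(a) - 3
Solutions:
 v(a) = C1*exp(a*Piecewise((-sqrt(-(-1)^(1/3))/2 - sqrt(-2/sqrt(-(-1)^(1/3)) + (-1)^(1/3))/2, Eq(k, 0)), (-sqrt(2*k/(3*(sqrt(1/256 - k^3/27) + 1/16)^(1/3)) + 2*(sqrt(1/256 - k^3/27) + 1/16)^(1/3))/2 - sqrt(-2*k/(3*(sqrt(1/256 - k^3/27) + 1/16)^(1/3)) - 2*(sqrt(1/256 - k^3/27) + 1/16)^(1/3) - 2/sqrt(2*k/(3*(sqrt(1/256 - k^3/27) + 1/16)^(1/3)) + 2*(sqrt(1/256 - k^3/27) + 1/16)^(1/3)))/2, True))) + C2*exp(a*Piecewise((sqrt(-(-1)^(1/3))/2 + sqrt((-1)^(1/3) + 2/sqrt(-(-1)^(1/3)))/2, Eq(k, 0)), (sqrt(2*k/(3*(sqrt(1/256 - k^3/27) + 1/16)^(1/3)) + 2*(sqrt(1/256 - k^3/27) + 1/16)^(1/3))/2 + sqrt(-2*k/(3*(sqrt(1/256 - k^3/27) + 1/16)^(1/3)) - 2*(sqrt(1/256 - k^3/27) + 1/16)^(1/3) + 2/sqrt(2*k/(3*(sqrt(1/256 - k^3/27) + 1/16)^(1/3)) + 2*(sqrt(1/256 - k^3/27) + 1/16)^(1/3)))/2, True))) + C3*exp(a*Piecewise((-sqrt((-1)^(1/3) + 2/sqrt(-(-1)^(1/3)))/2 + sqrt(-(-1)^(1/3))/2, Eq(k, 0)), (sqrt(2*k/(3*(sqrt(1/256 - k^3/27) + 1/16)^(1/3)) + 2*(sqrt(1/256 - k^3/27) + 1/16)^(1/3))/2 - sqrt(-2*k/(3*(sqrt(1/256 - k^3/27) + 1/16)^(1/3)) - 2*(sqrt(1/256 - k^3/27) + 1/16)^(1/3) + 2/sqrt(2*k/(3*(sqrt(1/256 - k^3/27) + 1/16)^(1/3)) + 2*(sqrt(1/256 - k^3/27) + 1/16)^(1/3)))/2, True))) + C4*exp(a*Piecewise((sqrt(-2/sqrt(-(-1)^(1/3)) + (-1)^(1/3))/2 - sqrt(-(-1)^(1/3))/2, Eq(k, 0)), (-sqrt(2*k/(3*(sqrt(1/256 - k^3/27) + 1/16)^(1/3)) + 2*(sqrt(1/256 - k^3/27) + 1/16)^(1/3))/2 + sqrt(-2*k/(3*(sqrt(1/256 - k^3/27) + 1/16)^(1/3)) - 2*(sqrt(1/256 - k^3/27) + 1/16)^(1/3) - 2/sqrt(2*k/(3*(sqrt(1/256 - k^3/27) + 1/16)^(1/3)) + 2*(sqrt(1/256 - k^3/27) + 1/16)^(1/3)))/2, True))) - 3/k


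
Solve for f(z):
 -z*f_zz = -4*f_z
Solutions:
 f(z) = C1 + C2*z^5


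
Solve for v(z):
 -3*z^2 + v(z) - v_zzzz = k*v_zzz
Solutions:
 v(z) = C1*exp(z*(-3*k - sqrt(3)*sqrt(3*k^2 + 2*12^(1/3)*(-9*k^2 + sqrt(3)*sqrt(27*k^4 + 256))^(1/3) - 16*18^(1/3)/(-9*k^2 + sqrt(3)*sqrt(27*k^4 + 256))^(1/3)) + sqrt(6)*sqrt(3*sqrt(3)*k^3/sqrt(3*k^2 + 2*12^(1/3)*(-9*k^2 + sqrt(3)*sqrt(27*k^4 + 256))^(1/3) - 16*18^(1/3)/(-9*k^2 + sqrt(3)*sqrt(27*k^4 + 256))^(1/3)) + 3*k^2 - 12^(1/3)*(-9*k^2 + sqrt(3)*sqrt(27*k^4 + 256))^(1/3) + 8*18^(1/3)/(-9*k^2 + sqrt(3)*sqrt(27*k^4 + 256))^(1/3)))/12) + C2*exp(z*(-3*k + sqrt(3)*sqrt(3*k^2 + 2*12^(1/3)*(-9*k^2 + sqrt(3)*sqrt(27*k^4 + 256))^(1/3) - 16*18^(1/3)/(-9*k^2 + sqrt(3)*sqrt(27*k^4 + 256))^(1/3)) - sqrt(6)*sqrt(-3*sqrt(3)*k^3/sqrt(3*k^2 + 2*12^(1/3)*(-9*k^2 + sqrt(3)*sqrt(27*k^4 + 256))^(1/3) - 16*18^(1/3)/(-9*k^2 + sqrt(3)*sqrt(27*k^4 + 256))^(1/3)) + 3*k^2 - 12^(1/3)*(-9*k^2 + sqrt(3)*sqrt(27*k^4 + 256))^(1/3) + 8*18^(1/3)/(-9*k^2 + sqrt(3)*sqrt(27*k^4 + 256))^(1/3)))/12) + C3*exp(z*(-3*k + sqrt(3)*sqrt(3*k^2 + 2*12^(1/3)*(-9*k^2 + sqrt(3)*sqrt(27*k^4 + 256))^(1/3) - 16*18^(1/3)/(-9*k^2 + sqrt(3)*sqrt(27*k^4 + 256))^(1/3)) + sqrt(6)*sqrt(-3*sqrt(3)*k^3/sqrt(3*k^2 + 2*12^(1/3)*(-9*k^2 + sqrt(3)*sqrt(27*k^4 + 256))^(1/3) - 16*18^(1/3)/(-9*k^2 + sqrt(3)*sqrt(27*k^4 + 256))^(1/3)) + 3*k^2 - 12^(1/3)*(-9*k^2 + sqrt(3)*sqrt(27*k^4 + 256))^(1/3) + 8*18^(1/3)/(-9*k^2 + sqrt(3)*sqrt(27*k^4 + 256))^(1/3)))/12) + C4*exp(-z*(3*k + sqrt(3)*sqrt(3*k^2 + 2*12^(1/3)*(-9*k^2 + sqrt(3)*sqrt(27*k^4 + 256))^(1/3) - 16*18^(1/3)/(-9*k^2 + sqrt(3)*sqrt(27*k^4 + 256))^(1/3)) + sqrt(6)*sqrt(3*sqrt(3)*k^3/sqrt(3*k^2 + 2*12^(1/3)*(-9*k^2 + sqrt(3)*sqrt(27*k^4 + 256))^(1/3) - 16*18^(1/3)/(-9*k^2 + sqrt(3)*sqrt(27*k^4 + 256))^(1/3)) + 3*k^2 - 12^(1/3)*(-9*k^2 + sqrt(3)*sqrt(27*k^4 + 256))^(1/3) + 8*18^(1/3)/(-9*k^2 + sqrt(3)*sqrt(27*k^4 + 256))^(1/3)))/12) + 3*z^2


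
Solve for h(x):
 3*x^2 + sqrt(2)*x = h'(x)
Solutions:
 h(x) = C1 + x^3 + sqrt(2)*x^2/2


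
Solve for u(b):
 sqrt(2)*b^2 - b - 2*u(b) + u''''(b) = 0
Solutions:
 u(b) = C1*exp(-2^(1/4)*b) + C2*exp(2^(1/4)*b) + C3*sin(2^(1/4)*b) + C4*cos(2^(1/4)*b) + sqrt(2)*b^2/2 - b/2


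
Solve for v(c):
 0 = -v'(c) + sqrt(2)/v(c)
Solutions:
 v(c) = -sqrt(C1 + 2*sqrt(2)*c)
 v(c) = sqrt(C1 + 2*sqrt(2)*c)


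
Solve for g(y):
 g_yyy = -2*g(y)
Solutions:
 g(y) = C3*exp(-2^(1/3)*y) + (C1*sin(2^(1/3)*sqrt(3)*y/2) + C2*cos(2^(1/3)*sqrt(3)*y/2))*exp(2^(1/3)*y/2)


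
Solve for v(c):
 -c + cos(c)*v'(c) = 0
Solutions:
 v(c) = C1 + Integral(c/cos(c), c)


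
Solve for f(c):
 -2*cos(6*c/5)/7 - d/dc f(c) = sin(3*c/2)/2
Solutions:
 f(c) = C1 - 5*sin(6*c/5)/21 + cos(3*c/2)/3


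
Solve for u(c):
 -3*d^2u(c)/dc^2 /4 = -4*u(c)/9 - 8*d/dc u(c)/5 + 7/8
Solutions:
 u(c) = C1*exp(4*c*(12 - sqrt(219))/45) + C2*exp(4*c*(12 + sqrt(219))/45) + 63/32


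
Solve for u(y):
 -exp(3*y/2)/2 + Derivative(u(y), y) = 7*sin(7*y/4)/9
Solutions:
 u(y) = C1 + exp(3*y/2)/3 - 4*cos(7*y/4)/9


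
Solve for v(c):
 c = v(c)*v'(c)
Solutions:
 v(c) = -sqrt(C1 + c^2)
 v(c) = sqrt(C1 + c^2)


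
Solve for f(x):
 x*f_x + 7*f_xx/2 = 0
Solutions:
 f(x) = C1 + C2*erf(sqrt(7)*x/7)


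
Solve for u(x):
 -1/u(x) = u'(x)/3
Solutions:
 u(x) = -sqrt(C1 - 6*x)
 u(x) = sqrt(C1 - 6*x)


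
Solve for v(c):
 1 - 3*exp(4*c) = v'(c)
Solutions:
 v(c) = C1 + c - 3*exp(4*c)/4


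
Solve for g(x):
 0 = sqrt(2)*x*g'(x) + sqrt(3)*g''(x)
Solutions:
 g(x) = C1 + C2*erf(6^(3/4)*x/6)


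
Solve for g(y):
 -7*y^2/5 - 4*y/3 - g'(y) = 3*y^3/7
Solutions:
 g(y) = C1 - 3*y^4/28 - 7*y^3/15 - 2*y^2/3


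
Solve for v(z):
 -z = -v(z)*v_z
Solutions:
 v(z) = -sqrt(C1 + z^2)
 v(z) = sqrt(C1 + z^2)


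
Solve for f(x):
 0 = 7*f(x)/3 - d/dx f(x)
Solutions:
 f(x) = C1*exp(7*x/3)


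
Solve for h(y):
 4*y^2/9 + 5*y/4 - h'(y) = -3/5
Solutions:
 h(y) = C1 + 4*y^3/27 + 5*y^2/8 + 3*y/5


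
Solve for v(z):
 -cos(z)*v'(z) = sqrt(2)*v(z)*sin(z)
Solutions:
 v(z) = C1*cos(z)^(sqrt(2))


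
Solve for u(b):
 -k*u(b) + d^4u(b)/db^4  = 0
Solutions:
 u(b) = C1*exp(-b*k^(1/4)) + C2*exp(b*k^(1/4)) + C3*exp(-I*b*k^(1/4)) + C4*exp(I*b*k^(1/4))


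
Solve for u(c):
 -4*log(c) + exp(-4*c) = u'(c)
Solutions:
 u(c) = C1 - 4*c*log(c) + 4*c - exp(-4*c)/4


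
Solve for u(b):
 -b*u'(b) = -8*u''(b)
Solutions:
 u(b) = C1 + C2*erfi(b/4)


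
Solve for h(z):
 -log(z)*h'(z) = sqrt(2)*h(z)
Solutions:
 h(z) = C1*exp(-sqrt(2)*li(z))


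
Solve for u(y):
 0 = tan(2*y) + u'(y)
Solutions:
 u(y) = C1 + log(cos(2*y))/2


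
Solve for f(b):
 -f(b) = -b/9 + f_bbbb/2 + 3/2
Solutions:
 f(b) = b/9 + (C1*sin(2^(3/4)*b/2) + C2*cos(2^(3/4)*b/2))*exp(-2^(3/4)*b/2) + (C3*sin(2^(3/4)*b/2) + C4*cos(2^(3/4)*b/2))*exp(2^(3/4)*b/2) - 3/2


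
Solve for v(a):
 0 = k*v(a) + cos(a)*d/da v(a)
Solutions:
 v(a) = C1*exp(k*(log(sin(a) - 1) - log(sin(a) + 1))/2)


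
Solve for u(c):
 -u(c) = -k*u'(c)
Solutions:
 u(c) = C1*exp(c/k)


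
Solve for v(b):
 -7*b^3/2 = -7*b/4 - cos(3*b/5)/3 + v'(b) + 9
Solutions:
 v(b) = C1 - 7*b^4/8 + 7*b^2/8 - 9*b + 5*sin(3*b/5)/9


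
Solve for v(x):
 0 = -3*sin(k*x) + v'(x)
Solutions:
 v(x) = C1 - 3*cos(k*x)/k


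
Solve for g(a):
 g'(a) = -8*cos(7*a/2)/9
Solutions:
 g(a) = C1 - 16*sin(7*a/2)/63


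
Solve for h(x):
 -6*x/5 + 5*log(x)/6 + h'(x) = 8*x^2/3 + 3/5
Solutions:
 h(x) = C1 + 8*x^3/9 + 3*x^2/5 - 5*x*log(x)/6 + 43*x/30


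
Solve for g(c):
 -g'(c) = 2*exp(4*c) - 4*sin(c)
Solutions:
 g(c) = C1 - exp(4*c)/2 - 4*cos(c)


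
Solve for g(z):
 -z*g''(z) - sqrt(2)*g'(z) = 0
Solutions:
 g(z) = C1 + C2*z^(1 - sqrt(2))


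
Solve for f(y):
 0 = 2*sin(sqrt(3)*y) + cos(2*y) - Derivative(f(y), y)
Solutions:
 f(y) = C1 + sin(2*y)/2 - 2*sqrt(3)*cos(sqrt(3)*y)/3


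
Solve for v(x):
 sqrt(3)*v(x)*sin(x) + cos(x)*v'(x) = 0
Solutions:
 v(x) = C1*cos(x)^(sqrt(3))


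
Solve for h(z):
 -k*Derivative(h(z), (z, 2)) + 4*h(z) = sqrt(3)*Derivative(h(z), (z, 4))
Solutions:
 h(z) = C1*exp(-sqrt(2)*3^(3/4)*z*sqrt(-k - sqrt(k^2 + 16*sqrt(3)))/6) + C2*exp(sqrt(2)*3^(3/4)*z*sqrt(-k - sqrt(k^2 + 16*sqrt(3)))/6) + C3*exp(-sqrt(2)*3^(3/4)*z*sqrt(-k + sqrt(k^2 + 16*sqrt(3)))/6) + C4*exp(sqrt(2)*3^(3/4)*z*sqrt(-k + sqrt(k^2 + 16*sqrt(3)))/6)


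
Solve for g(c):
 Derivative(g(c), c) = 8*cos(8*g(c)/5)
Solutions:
 -8*c - 5*log(sin(8*g(c)/5) - 1)/16 + 5*log(sin(8*g(c)/5) + 1)/16 = C1


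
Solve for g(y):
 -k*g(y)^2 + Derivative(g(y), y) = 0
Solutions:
 g(y) = -1/(C1 + k*y)


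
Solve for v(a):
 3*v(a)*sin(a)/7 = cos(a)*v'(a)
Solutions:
 v(a) = C1/cos(a)^(3/7)


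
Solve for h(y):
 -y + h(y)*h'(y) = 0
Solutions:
 h(y) = -sqrt(C1 + y^2)
 h(y) = sqrt(C1 + y^2)


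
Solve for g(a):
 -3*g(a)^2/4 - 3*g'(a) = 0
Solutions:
 g(a) = 4/(C1 + a)


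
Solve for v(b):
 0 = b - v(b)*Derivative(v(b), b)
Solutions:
 v(b) = -sqrt(C1 + b^2)
 v(b) = sqrt(C1 + b^2)


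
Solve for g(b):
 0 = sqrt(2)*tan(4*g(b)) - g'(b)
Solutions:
 g(b) = -asin(C1*exp(4*sqrt(2)*b))/4 + pi/4
 g(b) = asin(C1*exp(4*sqrt(2)*b))/4


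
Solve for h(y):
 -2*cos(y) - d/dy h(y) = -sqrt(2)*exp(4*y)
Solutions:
 h(y) = C1 + sqrt(2)*exp(4*y)/4 - 2*sin(y)


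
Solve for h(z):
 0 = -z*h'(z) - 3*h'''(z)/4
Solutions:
 h(z) = C1 + Integral(C2*airyai(-6^(2/3)*z/3) + C3*airybi(-6^(2/3)*z/3), z)


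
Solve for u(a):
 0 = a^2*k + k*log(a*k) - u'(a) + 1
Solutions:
 u(a) = C1 + a^3*k/3 + a*k*log(a*k) + a*(1 - k)


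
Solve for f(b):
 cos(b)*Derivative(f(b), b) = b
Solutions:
 f(b) = C1 + Integral(b/cos(b), b)


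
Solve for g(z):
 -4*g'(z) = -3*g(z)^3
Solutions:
 g(z) = -sqrt(2)*sqrt(-1/(C1 + 3*z))
 g(z) = sqrt(2)*sqrt(-1/(C1 + 3*z))


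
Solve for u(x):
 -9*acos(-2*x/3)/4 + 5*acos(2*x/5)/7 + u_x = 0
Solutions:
 u(x) = C1 + 9*x*acos(-2*x/3)/4 - 5*x*acos(2*x/5)/7 + 9*sqrt(9 - 4*x^2)/8 + 5*sqrt(25 - 4*x^2)/14


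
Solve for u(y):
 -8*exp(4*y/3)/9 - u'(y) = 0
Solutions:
 u(y) = C1 - 2*exp(4*y/3)/3


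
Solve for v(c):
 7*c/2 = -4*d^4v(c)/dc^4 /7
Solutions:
 v(c) = C1 + C2*c + C3*c^2 + C4*c^3 - 49*c^5/960


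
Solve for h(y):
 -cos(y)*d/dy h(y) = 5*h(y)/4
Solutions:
 h(y) = C1*(sin(y) - 1)^(5/8)/(sin(y) + 1)^(5/8)


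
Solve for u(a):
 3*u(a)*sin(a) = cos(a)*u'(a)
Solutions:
 u(a) = C1/cos(a)^3


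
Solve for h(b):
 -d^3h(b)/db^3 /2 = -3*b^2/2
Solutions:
 h(b) = C1 + C2*b + C3*b^2 + b^5/20


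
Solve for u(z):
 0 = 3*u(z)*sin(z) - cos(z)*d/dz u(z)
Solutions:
 u(z) = C1/cos(z)^3


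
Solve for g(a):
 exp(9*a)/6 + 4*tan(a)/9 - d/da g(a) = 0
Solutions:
 g(a) = C1 + exp(9*a)/54 - 4*log(cos(a))/9


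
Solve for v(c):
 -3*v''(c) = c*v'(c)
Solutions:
 v(c) = C1 + C2*erf(sqrt(6)*c/6)


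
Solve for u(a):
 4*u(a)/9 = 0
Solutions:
 u(a) = 0


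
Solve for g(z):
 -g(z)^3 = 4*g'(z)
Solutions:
 g(z) = -sqrt(2)*sqrt(-1/(C1 - z))
 g(z) = sqrt(2)*sqrt(-1/(C1 - z))


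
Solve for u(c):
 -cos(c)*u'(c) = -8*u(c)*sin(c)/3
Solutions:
 u(c) = C1/cos(c)^(8/3)


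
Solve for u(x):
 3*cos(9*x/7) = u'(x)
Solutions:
 u(x) = C1 + 7*sin(9*x/7)/3


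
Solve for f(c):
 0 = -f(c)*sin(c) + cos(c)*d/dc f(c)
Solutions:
 f(c) = C1/cos(c)


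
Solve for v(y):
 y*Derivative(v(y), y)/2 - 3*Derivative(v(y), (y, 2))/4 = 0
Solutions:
 v(y) = C1 + C2*erfi(sqrt(3)*y/3)


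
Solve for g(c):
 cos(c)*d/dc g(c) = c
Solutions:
 g(c) = C1 + Integral(c/cos(c), c)


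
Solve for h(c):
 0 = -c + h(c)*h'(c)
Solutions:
 h(c) = -sqrt(C1 + c^2)
 h(c) = sqrt(C1 + c^2)


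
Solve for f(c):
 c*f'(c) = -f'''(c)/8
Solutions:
 f(c) = C1 + Integral(C2*airyai(-2*c) + C3*airybi(-2*c), c)


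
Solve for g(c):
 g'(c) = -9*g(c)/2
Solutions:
 g(c) = C1*exp(-9*c/2)


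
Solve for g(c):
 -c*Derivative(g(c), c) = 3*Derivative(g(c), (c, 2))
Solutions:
 g(c) = C1 + C2*erf(sqrt(6)*c/6)


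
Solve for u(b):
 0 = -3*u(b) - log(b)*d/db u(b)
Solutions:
 u(b) = C1*exp(-3*li(b))


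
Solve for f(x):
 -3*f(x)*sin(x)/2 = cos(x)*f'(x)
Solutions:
 f(x) = C1*cos(x)^(3/2)


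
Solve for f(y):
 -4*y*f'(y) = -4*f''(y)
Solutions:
 f(y) = C1 + C2*erfi(sqrt(2)*y/2)


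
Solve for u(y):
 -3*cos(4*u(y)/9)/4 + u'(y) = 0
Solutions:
 -3*y/4 - 9*log(sin(4*u(y)/9) - 1)/8 + 9*log(sin(4*u(y)/9) + 1)/8 = C1


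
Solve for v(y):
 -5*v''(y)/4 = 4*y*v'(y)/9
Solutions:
 v(y) = C1 + C2*erf(2*sqrt(10)*y/15)


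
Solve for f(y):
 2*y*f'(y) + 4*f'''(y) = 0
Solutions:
 f(y) = C1 + Integral(C2*airyai(-2^(2/3)*y/2) + C3*airybi(-2^(2/3)*y/2), y)


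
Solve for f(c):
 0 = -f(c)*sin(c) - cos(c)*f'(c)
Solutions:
 f(c) = C1*cos(c)


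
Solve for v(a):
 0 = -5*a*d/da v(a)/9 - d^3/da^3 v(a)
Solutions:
 v(a) = C1 + Integral(C2*airyai(-15^(1/3)*a/3) + C3*airybi(-15^(1/3)*a/3), a)


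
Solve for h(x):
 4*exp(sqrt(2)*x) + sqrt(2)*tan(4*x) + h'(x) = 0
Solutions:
 h(x) = C1 - 2*sqrt(2)*exp(sqrt(2)*x) + sqrt(2)*log(cos(4*x))/4


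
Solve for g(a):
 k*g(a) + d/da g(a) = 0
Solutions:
 g(a) = C1*exp(-a*k)


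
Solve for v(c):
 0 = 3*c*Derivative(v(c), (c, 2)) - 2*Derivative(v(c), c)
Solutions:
 v(c) = C1 + C2*c^(5/3)


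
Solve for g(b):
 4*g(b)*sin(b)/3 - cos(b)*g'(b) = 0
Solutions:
 g(b) = C1/cos(b)^(4/3)


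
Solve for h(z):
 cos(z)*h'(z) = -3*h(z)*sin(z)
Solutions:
 h(z) = C1*cos(z)^3


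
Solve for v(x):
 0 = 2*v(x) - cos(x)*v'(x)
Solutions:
 v(x) = C1*(sin(x) + 1)/(sin(x) - 1)


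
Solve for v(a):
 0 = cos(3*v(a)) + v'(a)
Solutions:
 v(a) = -asin((C1 + exp(6*a))/(C1 - exp(6*a)))/3 + pi/3
 v(a) = asin((C1 + exp(6*a))/(C1 - exp(6*a)))/3


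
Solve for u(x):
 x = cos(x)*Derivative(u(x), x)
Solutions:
 u(x) = C1 + Integral(x/cos(x), x)


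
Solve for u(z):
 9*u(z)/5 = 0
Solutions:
 u(z) = 0


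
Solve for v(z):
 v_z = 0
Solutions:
 v(z) = C1


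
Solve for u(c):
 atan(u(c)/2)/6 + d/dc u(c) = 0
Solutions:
 Integral(1/atan(_y/2), (_y, u(c))) = C1 - c/6


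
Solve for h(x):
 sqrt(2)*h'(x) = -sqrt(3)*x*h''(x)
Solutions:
 h(x) = C1 + C2*x^(1 - sqrt(6)/3)


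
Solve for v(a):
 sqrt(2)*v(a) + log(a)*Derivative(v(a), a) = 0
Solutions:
 v(a) = C1*exp(-sqrt(2)*li(a))


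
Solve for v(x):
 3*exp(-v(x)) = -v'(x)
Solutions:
 v(x) = log(C1 - 3*x)


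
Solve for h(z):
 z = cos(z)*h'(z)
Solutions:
 h(z) = C1 + Integral(z/cos(z), z)


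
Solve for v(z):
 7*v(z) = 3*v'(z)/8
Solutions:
 v(z) = C1*exp(56*z/3)


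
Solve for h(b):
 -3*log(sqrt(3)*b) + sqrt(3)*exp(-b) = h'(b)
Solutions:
 h(b) = C1 - 3*b*log(b) + b*(3 - 3*log(3)/2) - sqrt(3)*exp(-b)


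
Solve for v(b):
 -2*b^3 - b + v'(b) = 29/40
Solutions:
 v(b) = C1 + b^4/2 + b^2/2 + 29*b/40


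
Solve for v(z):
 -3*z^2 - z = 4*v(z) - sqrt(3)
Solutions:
 v(z) = -3*z^2/4 - z/4 + sqrt(3)/4


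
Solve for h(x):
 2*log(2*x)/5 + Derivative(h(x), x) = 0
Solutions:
 h(x) = C1 - 2*x*log(x)/5 - 2*x*log(2)/5 + 2*x/5


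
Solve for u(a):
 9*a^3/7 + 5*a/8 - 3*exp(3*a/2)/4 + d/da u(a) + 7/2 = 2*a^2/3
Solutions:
 u(a) = C1 - 9*a^4/28 + 2*a^3/9 - 5*a^2/16 - 7*a/2 + exp(3*a/2)/2


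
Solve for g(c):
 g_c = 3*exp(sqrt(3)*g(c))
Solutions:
 g(c) = sqrt(3)*(2*log(-1/(C1 + 3*c)) - log(3))/6


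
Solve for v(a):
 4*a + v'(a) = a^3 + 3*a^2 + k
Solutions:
 v(a) = C1 + a^4/4 + a^3 - 2*a^2 + a*k


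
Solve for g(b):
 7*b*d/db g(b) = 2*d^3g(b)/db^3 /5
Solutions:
 g(b) = C1 + Integral(C2*airyai(2^(2/3)*35^(1/3)*b/2) + C3*airybi(2^(2/3)*35^(1/3)*b/2), b)


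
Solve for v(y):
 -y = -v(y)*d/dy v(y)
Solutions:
 v(y) = -sqrt(C1 + y^2)
 v(y) = sqrt(C1 + y^2)


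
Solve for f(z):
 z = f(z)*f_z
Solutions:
 f(z) = -sqrt(C1 + z^2)
 f(z) = sqrt(C1 + z^2)


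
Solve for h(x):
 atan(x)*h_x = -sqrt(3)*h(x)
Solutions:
 h(x) = C1*exp(-sqrt(3)*Integral(1/atan(x), x))


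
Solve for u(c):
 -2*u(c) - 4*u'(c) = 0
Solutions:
 u(c) = C1*exp(-c/2)


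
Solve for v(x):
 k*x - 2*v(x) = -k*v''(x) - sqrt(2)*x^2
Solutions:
 v(x) = C1*exp(-sqrt(2)*x*sqrt(1/k)) + C2*exp(sqrt(2)*x*sqrt(1/k)) + k*x/2 + sqrt(2)*k/2 + sqrt(2)*x^2/2


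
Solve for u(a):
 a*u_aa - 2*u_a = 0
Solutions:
 u(a) = C1 + C2*a^3


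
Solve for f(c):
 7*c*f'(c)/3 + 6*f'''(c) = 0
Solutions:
 f(c) = C1 + Integral(C2*airyai(-84^(1/3)*c/6) + C3*airybi(-84^(1/3)*c/6), c)


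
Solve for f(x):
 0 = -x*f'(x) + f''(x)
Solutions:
 f(x) = C1 + C2*erfi(sqrt(2)*x/2)


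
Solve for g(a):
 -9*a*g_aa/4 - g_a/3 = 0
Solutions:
 g(a) = C1 + C2*a^(23/27)


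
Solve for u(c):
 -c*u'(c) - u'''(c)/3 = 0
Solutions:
 u(c) = C1 + Integral(C2*airyai(-3^(1/3)*c) + C3*airybi(-3^(1/3)*c), c)


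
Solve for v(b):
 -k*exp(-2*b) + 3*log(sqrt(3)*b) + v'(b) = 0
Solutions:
 v(b) = C1 - 3*b*log(b) + b*(3 - 3*log(3)/2) - k*exp(-2*b)/2


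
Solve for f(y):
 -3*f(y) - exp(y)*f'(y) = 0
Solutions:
 f(y) = C1*exp(3*exp(-y))


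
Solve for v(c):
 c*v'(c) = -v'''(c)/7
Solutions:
 v(c) = C1 + Integral(C2*airyai(-7^(1/3)*c) + C3*airybi(-7^(1/3)*c), c)


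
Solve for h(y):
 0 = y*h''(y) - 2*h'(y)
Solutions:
 h(y) = C1 + C2*y^3


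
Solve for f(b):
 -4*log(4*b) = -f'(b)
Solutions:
 f(b) = C1 + 4*b*log(b) - 4*b + b*log(256)


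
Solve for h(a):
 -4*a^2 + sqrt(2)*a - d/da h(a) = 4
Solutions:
 h(a) = C1 - 4*a^3/3 + sqrt(2)*a^2/2 - 4*a


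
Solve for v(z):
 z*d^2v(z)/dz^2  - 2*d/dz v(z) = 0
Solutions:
 v(z) = C1 + C2*z^3


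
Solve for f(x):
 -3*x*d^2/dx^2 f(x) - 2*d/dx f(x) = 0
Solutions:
 f(x) = C1 + C2*x^(1/3)


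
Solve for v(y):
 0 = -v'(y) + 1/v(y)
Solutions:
 v(y) = -sqrt(C1 + 2*y)
 v(y) = sqrt(C1 + 2*y)


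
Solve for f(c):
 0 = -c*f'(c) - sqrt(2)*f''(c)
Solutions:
 f(c) = C1 + C2*erf(2^(1/4)*c/2)


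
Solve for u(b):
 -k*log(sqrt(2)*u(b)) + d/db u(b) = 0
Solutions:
 Integral(1/(2*log(_y) + log(2)), (_y, u(b))) = C1 + b*k/2


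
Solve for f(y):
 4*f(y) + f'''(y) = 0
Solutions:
 f(y) = C3*exp(-2^(2/3)*y) + (C1*sin(2^(2/3)*sqrt(3)*y/2) + C2*cos(2^(2/3)*sqrt(3)*y/2))*exp(2^(2/3)*y/2)


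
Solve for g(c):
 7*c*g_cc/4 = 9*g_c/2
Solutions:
 g(c) = C1 + C2*c^(25/7)


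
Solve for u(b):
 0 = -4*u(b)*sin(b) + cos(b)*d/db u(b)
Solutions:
 u(b) = C1/cos(b)^4


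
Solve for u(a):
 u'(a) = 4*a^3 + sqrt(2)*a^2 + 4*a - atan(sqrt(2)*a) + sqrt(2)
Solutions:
 u(a) = C1 + a^4 + sqrt(2)*a^3/3 + 2*a^2 - a*atan(sqrt(2)*a) + sqrt(2)*a + sqrt(2)*log(2*a^2 + 1)/4


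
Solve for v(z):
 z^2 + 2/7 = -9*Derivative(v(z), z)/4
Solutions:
 v(z) = C1 - 4*z^3/27 - 8*z/63


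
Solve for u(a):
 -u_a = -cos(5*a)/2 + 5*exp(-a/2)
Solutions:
 u(a) = C1 + sin(5*a)/10 + 10*exp(-a/2)


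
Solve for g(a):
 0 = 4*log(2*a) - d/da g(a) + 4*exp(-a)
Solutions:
 g(a) = C1 + 4*a*log(a) + 4*a*(-1 + log(2)) - 4*exp(-a)


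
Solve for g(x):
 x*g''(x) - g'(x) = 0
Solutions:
 g(x) = C1 + C2*x^2


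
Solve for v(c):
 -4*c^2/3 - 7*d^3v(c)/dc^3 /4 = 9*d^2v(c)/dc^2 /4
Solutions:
 v(c) = C1 + C2*c + C3*exp(-9*c/7) - 4*c^4/81 + 112*c^3/729 - 784*c^2/2187


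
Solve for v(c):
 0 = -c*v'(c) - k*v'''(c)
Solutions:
 v(c) = C1 + Integral(C2*airyai(c*(-1/k)^(1/3)) + C3*airybi(c*(-1/k)^(1/3)), c)


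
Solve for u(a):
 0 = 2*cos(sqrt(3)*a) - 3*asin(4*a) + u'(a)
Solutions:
 u(a) = C1 + 3*a*asin(4*a) + 3*sqrt(1 - 16*a^2)/4 - 2*sqrt(3)*sin(sqrt(3)*a)/3


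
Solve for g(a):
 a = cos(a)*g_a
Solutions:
 g(a) = C1 + Integral(a/cos(a), a)


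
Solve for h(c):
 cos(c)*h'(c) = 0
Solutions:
 h(c) = C1


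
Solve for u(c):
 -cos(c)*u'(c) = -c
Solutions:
 u(c) = C1 + Integral(c/cos(c), c)


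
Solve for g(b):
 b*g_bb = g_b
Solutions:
 g(b) = C1 + C2*b^2


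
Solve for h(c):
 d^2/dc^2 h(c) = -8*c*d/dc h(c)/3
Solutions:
 h(c) = C1 + C2*erf(2*sqrt(3)*c/3)


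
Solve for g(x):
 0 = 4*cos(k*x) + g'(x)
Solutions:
 g(x) = C1 - 4*sin(k*x)/k


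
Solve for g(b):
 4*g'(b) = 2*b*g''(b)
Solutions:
 g(b) = C1 + C2*b^3


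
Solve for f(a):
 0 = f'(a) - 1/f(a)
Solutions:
 f(a) = -sqrt(C1 + 2*a)
 f(a) = sqrt(C1 + 2*a)


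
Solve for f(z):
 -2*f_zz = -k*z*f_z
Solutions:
 f(z) = Piecewise((-sqrt(pi)*C1*erf(z*sqrt(-k)/2)/sqrt(-k) - C2, (k > 0) | (k < 0)), (-C1*z - C2, True))


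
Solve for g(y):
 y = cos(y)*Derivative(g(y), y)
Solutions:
 g(y) = C1 + Integral(y/cos(y), y)


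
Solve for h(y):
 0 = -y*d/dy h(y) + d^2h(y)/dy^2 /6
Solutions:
 h(y) = C1 + C2*erfi(sqrt(3)*y)


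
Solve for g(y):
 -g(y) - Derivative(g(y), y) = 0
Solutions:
 g(y) = C1*exp(-y)


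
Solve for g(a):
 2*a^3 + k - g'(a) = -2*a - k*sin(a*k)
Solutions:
 g(a) = C1 + a^4/2 + a^2 + a*k - cos(a*k)


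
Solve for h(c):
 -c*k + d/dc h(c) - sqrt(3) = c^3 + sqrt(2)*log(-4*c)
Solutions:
 h(c) = C1 + c^4/4 + c^2*k/2 + sqrt(2)*c*log(-c) + c*(-sqrt(2) + sqrt(3) + 2*sqrt(2)*log(2))


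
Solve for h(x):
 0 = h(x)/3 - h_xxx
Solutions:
 h(x) = C3*exp(3^(2/3)*x/3) + (C1*sin(3^(1/6)*x/2) + C2*cos(3^(1/6)*x/2))*exp(-3^(2/3)*x/6)


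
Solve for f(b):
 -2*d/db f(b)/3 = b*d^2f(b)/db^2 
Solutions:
 f(b) = C1 + C2*b^(1/3)


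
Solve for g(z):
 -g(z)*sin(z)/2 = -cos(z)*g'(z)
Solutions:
 g(z) = C1/sqrt(cos(z))


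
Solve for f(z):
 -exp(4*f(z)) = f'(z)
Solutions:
 f(z) = log(-I*(1/(C1 + 4*z))^(1/4))
 f(z) = log(I*(1/(C1 + 4*z))^(1/4))
 f(z) = log(-(1/(C1 + 4*z))^(1/4))
 f(z) = log(1/(C1 + 4*z))/4
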